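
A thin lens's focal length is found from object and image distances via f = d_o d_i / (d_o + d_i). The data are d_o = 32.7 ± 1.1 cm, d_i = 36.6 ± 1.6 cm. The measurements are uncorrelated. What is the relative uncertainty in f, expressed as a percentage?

2.72%

∂f/∂d_o = (d_i/(d_o+d_i))² = 0.279;  ∂f/∂d_i = (d_o/(d_o+d_i))² = 0.223
δf = √((∂f/∂d_o · δd_o)² + (∂f/∂d_i · δd_i)²) = √(0.0941 + 0.127) = 0.470 cm
f = 17.3 cm, so δf/f = 0.470/17.3 = 0.0272.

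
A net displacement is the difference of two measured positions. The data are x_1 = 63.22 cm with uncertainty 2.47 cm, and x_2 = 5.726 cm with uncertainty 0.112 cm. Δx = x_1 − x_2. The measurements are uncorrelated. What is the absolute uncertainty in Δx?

2.47 cm

For a sum/difference, combine absolute errors in quadrature:
  (δx_1)² = 6.10;  (δx_2)² = 0.0125
δΔx = √(6.11) = 2.47 cm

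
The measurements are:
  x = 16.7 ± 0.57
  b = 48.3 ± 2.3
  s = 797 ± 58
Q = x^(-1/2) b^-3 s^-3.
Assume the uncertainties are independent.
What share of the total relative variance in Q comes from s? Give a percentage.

69.7%

(δQ/Q)² = (−½·δx/x)² + (-3·δb/b)² + (-3·δs/s)²
  x term: (-0.5×0.0341)² = 0.000291
  b term: (-3×0.0476)² = 0.0204
  s term: (-3×0.0728)² = 0.0477
Total = 0.0684. Share from s = 0.0477/0.0684 = 0.697.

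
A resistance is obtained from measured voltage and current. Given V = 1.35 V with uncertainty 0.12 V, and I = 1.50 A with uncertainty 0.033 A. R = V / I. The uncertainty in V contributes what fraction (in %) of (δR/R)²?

94.2%

(δR/R)² = (1·δV/V)² + (-1·δI/I)²
  V term: (1×0.0889)² = 0.00790
  I term: (-1×0.0220)² = 0.000484
Total = 0.00839. Share from V = 0.00790/0.00839 = 0.942.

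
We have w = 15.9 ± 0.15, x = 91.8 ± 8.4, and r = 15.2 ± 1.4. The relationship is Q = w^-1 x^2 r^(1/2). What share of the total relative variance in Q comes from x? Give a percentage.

(δQ/Q)² = (-1·δw/w)² + (2·δx/x)² + (½·δr/r)²
  w term: (-1×0.00943)² = 8.9e-05
  x term: (2×0.0915)² = 0.0335
  r term: (0.5×0.0921)² = 0.00212
Total = 0.0357. Share from x = 0.0335/0.0357 = 0.938.

93.8%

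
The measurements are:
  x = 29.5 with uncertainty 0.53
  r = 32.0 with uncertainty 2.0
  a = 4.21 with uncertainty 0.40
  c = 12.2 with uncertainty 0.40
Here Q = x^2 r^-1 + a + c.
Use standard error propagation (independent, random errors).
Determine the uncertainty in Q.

2.04

Let p = x^2·r^-1 = 27.2. δp/p = √((2·δx/x)² + (-1·δr/r)²) = √(0.00129 + 0.00391) = 0.0721, so δp = 1.96.
Q = p + a + c: δQ = √(δp² + δa² + δc²) = √(3.84 + 0.160 + 0.160) = 2.04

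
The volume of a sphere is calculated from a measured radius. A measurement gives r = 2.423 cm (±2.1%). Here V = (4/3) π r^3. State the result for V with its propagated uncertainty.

59.59 ± 3.75 cm^3

Products/powers → add relative errors in quadrature, weighted by exponent:
  (3·δr/r)² = (3×0.0210)² = 0.00397
δV/V = √(0.00397) = 0.0630
V = 59.59 cm^3, so δV = 0.0630 × 59.59 = 3.75 cm^3.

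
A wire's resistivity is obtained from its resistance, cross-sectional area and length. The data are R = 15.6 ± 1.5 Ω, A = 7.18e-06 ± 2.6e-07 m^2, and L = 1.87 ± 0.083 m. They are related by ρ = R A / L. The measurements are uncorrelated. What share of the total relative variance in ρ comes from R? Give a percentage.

73.8%

(δρ/ρ)² = (1·δR/R)² + (1·δA/A)² + (-1·δL/L)²
  R term: (1×0.0962)² = 0.00925
  A term: (1×0.0362)² = 0.00131
  L term: (-1×0.0444)² = 0.00197
Total = 0.0125. Share from R = 0.00925/0.0125 = 0.738.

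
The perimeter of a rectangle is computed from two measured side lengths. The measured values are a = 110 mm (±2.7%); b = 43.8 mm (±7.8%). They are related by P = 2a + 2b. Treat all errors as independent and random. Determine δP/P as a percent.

2.94%

P is a linear combination, so absolute uncertainties add in quadrature:
  (2·δa)² = 35.3;  (2·δb)² = 46.7
δP = √(82.0) = 9.05 mm
P = 308 mm, so δP/P = 9.05/308 = 0.0294.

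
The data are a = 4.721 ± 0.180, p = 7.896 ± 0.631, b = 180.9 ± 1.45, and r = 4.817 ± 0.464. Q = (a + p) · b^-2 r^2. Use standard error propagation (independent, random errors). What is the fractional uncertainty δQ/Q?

0.200

Let u = a + p = 12.62. δu = √(δa² + δp²) = √(0.0324 + 0.398) = 0.656, so δu/u = 0.0520.
Q is then a monomial in u, b, r:
δQ/Q = √((δu/u)² + (-2·δb/b)² + (2·δr/r)²) = √(0.00270 + 0.000257 + 0.0371) = 0.200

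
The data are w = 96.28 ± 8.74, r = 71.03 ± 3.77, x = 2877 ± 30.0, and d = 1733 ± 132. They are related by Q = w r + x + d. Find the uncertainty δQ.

Let p = w·r = 6839. δp/p = √((1·δw/w)² + (1·δr/r)²) = √(0.00824 + 0.00282) = 0.105, so δp = 719.
Q = p + x + d: δQ = √(δp² + δx² + δd²) = √(5.17e+05 + 900 + 17400) = 732

732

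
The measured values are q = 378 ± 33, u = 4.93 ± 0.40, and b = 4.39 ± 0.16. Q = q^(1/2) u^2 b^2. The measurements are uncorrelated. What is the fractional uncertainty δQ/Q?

Since Q is a product/quotient, work with relative uncertainties:
  (½·δq/q)² = (0.5×0.0873)² = 0.00191;  (2·δu/u)² = (2×0.0811)² = 0.0263;  (2·δb/b)² = (2×0.0364)² = 0.00531
δQ/Q = √(0.0336) = 0.183

0.183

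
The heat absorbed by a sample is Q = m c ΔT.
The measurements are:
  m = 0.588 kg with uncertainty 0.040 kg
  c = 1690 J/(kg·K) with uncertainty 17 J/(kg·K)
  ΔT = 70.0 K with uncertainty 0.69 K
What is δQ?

Relative error in a monomial: (δQ/Q)² = Σ (nᵢ · δxᵢ/xᵢ)².
  (1·δm/m)² = (1×0.0680)² = 0.00463;  (1·δc/c)² = (1×0.0101)² = 0.000101;  (1·δΔT/ΔT)² = (1×0.00986)² = 9.72e-05
δQ/Q = √(0.00483) = 0.0695
Q = 69600 J, so δQ = 0.0695 × 69600 = 4830 J.

4830 J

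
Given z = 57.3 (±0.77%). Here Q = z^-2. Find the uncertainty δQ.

4.69e-06

Q ∝ z^-2, so δQ/Q = |-2| · δz/z = 2 × 0.00770 = 0.0154.
Q = 0.000305, so δQ = 0.0154 × 0.000305 = 4.69e-06.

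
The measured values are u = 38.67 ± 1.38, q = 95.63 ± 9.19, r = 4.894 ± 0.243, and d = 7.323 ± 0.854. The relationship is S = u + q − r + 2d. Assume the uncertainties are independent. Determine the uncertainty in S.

9.45

For a sum/difference, combine absolute errors in quadrature:
  (δu)² = 1.90;  (δq)² = 84.5;  (δr)² = 0.0590;  (2·δd)² = 2.92
δS = √(89.3) = 9.45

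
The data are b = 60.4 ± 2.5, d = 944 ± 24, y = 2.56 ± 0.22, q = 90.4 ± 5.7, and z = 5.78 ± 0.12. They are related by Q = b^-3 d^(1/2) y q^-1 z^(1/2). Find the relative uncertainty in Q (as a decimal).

0.164

Relative error in a monomial: (δQ/Q)² = Σ (nᵢ · δxᵢ/xᵢ)².
  (-3·δb/b)² = (-3×0.0414)² = 0.0154;  (½·δd/d)² = (0.5×0.0254)² = 0.000162;  (1·δy/y)² = (1×0.0859)² = 0.00739;  (-1·δq/q)² = (-1×0.0631)² = 0.00398;  (½·δz/z)² = (0.5×0.0208)² = 0.000108
δQ/Q = √(0.0270) = 0.164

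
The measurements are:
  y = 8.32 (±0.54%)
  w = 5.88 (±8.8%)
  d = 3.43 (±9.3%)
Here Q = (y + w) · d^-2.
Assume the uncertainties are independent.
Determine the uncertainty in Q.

0.229

Let u = y + w = 14.2. δu = √(δy² + δw²) = √(0.00202 + 0.268) = 0.519, so δu/u = 0.0366.
Q is then a monomial in u, d:
δQ/Q = √((δu/u)² + (-2·δd/d)²) = √(0.00134 + 0.0346) = 0.190
Q = 1.21, so δQ = 0.190 × 1.21 = 0.229.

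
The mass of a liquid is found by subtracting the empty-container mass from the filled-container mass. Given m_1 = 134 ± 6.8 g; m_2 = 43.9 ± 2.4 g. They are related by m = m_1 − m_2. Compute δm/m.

Absolute uncertainties add in quadrature for a linear combination:
  (δm_1)² = 46.2;  (δm_2)² = 5.76
δm = √(52.0) = 7.21 g
m = 90.1 g, so δm/m = 7.21/90.1 = 0.0800.

0.0800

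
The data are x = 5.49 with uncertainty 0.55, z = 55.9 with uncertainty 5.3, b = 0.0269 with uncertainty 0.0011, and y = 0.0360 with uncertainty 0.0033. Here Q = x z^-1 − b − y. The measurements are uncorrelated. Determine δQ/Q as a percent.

39.6%

Let p = x·z^-1 = 0.0982. δp/p = √((1·δx/x)² + (-1·δz/z)²) = √(0.0100 + 0.00899) = 0.138, so δp = 0.0135.
Q = p − b − y: δQ = √(δp² + δb² + δy²) = √(0.000184 + 1.21e-06 + 1.09e-05) = 0.0140
Q = 0.0353, so δQ/Q = 0.0140/0.0353 = 0.396.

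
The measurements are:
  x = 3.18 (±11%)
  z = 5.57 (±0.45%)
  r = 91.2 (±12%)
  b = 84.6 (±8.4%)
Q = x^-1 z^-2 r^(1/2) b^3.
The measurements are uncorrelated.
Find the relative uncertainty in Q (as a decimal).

0.282

For a monomial Q ∝ x^-1, z^-2, r^(1/2), b^3, fractional errors add in quadrature:
  (-1·δx/x)² = (-1×0.110)² = 0.0121;  (-2·δz/z)² = (-2×0.00450)² = 8.1e-05;  (½·δr/r)² = (0.5×0.120)² = 0.00360;  (3·δb/b)² = (3×0.0840)² = 0.0635
δQ/Q = √(0.0793) = 0.282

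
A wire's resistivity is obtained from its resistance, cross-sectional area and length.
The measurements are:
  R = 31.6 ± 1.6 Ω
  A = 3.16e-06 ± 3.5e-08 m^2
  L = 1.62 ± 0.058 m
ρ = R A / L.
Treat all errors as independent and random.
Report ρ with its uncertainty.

(6.16 ± 0.388) × 10^-5 Ω·m

Products/powers → add relative errors in quadrature, weighted by exponent:
  (1·δR/R)² = (1×0.0506)² = 0.00256;  (1·δA/A)² = (1×0.0111)² = 0.000123;  (-1·δL/L)² = (-1×0.0358)² = 0.00128
δρ/ρ = √(0.00397) = 0.0630
ρ = 6.16e-05 Ω·m, so δρ = 0.0630 × 6.16e-05 = 3.88e-06 Ω·m.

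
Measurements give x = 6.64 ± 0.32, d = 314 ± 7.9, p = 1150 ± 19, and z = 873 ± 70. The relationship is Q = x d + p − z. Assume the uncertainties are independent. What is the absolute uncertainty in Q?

Let w = x·d = 2080. δw/w = √((1·δx/x)² + (1·δd/d)²) = √(0.00232 + 0.000633) = 0.0544, so δw = 113.
Q = w + p − z: δQ = √(δw² + δp² + δz²) = √(12800 + 361 + 4900) = 135

135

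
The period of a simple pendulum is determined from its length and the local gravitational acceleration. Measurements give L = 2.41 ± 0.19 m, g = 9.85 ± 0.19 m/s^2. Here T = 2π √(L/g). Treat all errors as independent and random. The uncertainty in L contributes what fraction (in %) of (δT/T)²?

(δT/T)² = (½·δL/L)² + (−½·δg/g)²
  L term: (0.5×0.0788)² = 0.00155
  g term: (-0.5×0.0193)² = 9.3e-05
Total = 0.00165. Share from L = 0.00155/0.00165 = 0.944.

94.4%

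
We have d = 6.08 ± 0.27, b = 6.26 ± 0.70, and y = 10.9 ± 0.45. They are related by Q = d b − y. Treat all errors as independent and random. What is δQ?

Let p = d·b = 38.1. δp/p = √((1·δd/d)² + (1·δb/b)²) = √(0.00197 + 0.0125) = 0.120, so δp = 4.58.
Q = p − y: δQ = √(δp² + δy²) = √(21.0 + 0.203) = 4.60

4.60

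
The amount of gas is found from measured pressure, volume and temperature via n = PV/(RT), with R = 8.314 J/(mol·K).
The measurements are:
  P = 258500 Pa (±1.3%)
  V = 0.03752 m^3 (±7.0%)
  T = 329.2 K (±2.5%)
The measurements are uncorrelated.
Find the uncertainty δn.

0.267 mol

n is a product of powers, so relative uncertainties combine in quadrature:
  (1·δP/P)² = (1×0.0130)² = 0.000169;  (1·δV/V)² = (1×0.0700)² = 0.00490;  (-1·δT/T)² = (-1×0.0250)² = 0.000625
δn/n = √(0.00569) = 0.0755
n = 3.544 mol, so δn = 0.0755 × 3.544 = 0.267 mol.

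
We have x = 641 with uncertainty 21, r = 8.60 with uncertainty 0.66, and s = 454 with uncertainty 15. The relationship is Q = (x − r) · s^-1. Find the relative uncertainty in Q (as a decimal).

0.0469

Let u = x − r = 632. δu = √(δx² + δr²) = √(441 + 0.436) = 21.0, so δu/u = 0.0332.
Q is then a monomial in u, s:
δQ/Q = √((δu/u)² + (-1·δs/s)²) = √(0.00110 + 0.00109) = 0.0469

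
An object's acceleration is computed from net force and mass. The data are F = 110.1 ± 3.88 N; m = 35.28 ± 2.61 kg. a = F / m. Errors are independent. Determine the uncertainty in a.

0.256 m/s^2

For a monomial a ∝ F, m^-1, fractional errors add in quadrature:
  (1·δF/F)² = (1×0.0352)² = 0.00124;  (-1·δm/m)² = (-1×0.0740)² = 0.00547
δa/a = √(0.00671) = 0.0819
a = 3.121 m/s^2, so δa = 0.0819 × 3.121 = 0.256 m/s^2.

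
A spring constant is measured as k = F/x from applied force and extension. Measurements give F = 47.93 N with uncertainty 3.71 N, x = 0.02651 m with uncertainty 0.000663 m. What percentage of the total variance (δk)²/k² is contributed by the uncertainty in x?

9.45%

(δk/k)² = (1·δF/F)² + (-1·δx/x)²
  F term: (1×0.0774)² = 0.00599
  x term: (-1×0.0250)² = 0.000625
Total = 0.00662. Share from x = 0.000625/0.00662 = 0.0945.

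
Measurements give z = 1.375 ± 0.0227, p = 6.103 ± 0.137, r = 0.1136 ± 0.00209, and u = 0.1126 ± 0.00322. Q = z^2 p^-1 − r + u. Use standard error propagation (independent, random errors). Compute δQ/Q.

Let w = z^2·p^-1 = 0.3098. δw/w = √((2·δz/z)² + (-1·δp/p)²) = √(0.00109 + 0.000504) = 0.0399, so δw = 0.0124.
Q = w − r + u: δQ = √(δw² + δr² + δu²) = √(0.000153 + 4.37e-06 + 1.04e-05) = 0.0130
Q = 0.3088, so δQ/Q = 0.0130/0.3088 = 0.0419.

0.0419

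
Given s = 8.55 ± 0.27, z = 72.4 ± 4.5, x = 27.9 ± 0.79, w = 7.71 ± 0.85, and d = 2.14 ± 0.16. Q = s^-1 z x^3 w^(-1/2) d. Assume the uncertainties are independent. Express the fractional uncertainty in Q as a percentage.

14.4%

Relative error in a monomial: (δQ/Q)² = Σ (nᵢ · δxᵢ/xᵢ)².
  (-1·δs/s)² = (-1×0.0316)² = 0.000997;  (1·δz/z)² = (1×0.0622)² = 0.00386;  (3·δx/x)² = (3×0.0283)² = 0.00722;  (−½·δw/w)² = (-0.5×0.110)² = 0.00304;  (1·δd/d)² = (1×0.0748)² = 0.00559
δQ/Q = √(0.0207) = 0.144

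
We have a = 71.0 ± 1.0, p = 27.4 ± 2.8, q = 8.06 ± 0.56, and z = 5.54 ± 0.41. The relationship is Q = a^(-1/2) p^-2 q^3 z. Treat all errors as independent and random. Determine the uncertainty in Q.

0.138

Each factor contributes (exponent × relative error)² to (δQ/Q)²:
  (−½·δa/a)² = (-0.5×0.0141)² = 4.96e-05;  (-2·δp/p)² = (-2×0.102)² = 0.0418;  (3·δq/q)² = (3×0.0695)² = 0.0434;  (1·δz/z)² = (1×0.0740)² = 0.00548
δQ/Q = √(0.0907) = 0.301
Q = 0.459, so δQ = 0.301 × 0.459 = 0.138.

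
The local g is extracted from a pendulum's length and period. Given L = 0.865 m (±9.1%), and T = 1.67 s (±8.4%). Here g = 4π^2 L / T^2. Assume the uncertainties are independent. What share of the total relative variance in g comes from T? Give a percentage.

77.3%

(δg/g)² = (1·δL/L)² + (-2·δT/T)²
  L term: (1×0.0910)² = 0.00828
  T term: (-2×0.0840)² = 0.0282
Total = 0.0365. Share from T = 0.0282/0.0365 = 0.773.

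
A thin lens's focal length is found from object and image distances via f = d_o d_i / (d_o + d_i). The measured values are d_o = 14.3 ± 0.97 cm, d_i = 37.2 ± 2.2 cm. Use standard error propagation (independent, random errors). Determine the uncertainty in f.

∂f/∂d_o = (d_i/(d_o+d_i))² = 0.522;  ∂f/∂d_i = (d_o/(d_o+d_i))² = 0.0771
δf = √((∂f/∂d_o · δd_o)² + (∂f/∂d_i · δd_i)²) = √(0.256 + 0.0288) = 0.534 cm

0.534 cm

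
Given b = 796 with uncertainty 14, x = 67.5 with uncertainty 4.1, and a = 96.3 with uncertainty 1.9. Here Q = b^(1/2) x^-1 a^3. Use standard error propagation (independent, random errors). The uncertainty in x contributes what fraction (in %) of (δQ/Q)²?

50.7%

(δQ/Q)² = (½·δb/b)² + (-1·δx/x)² + (3·δa/a)²
  b term: (0.5×0.0176)² = 7.73e-05
  x term: (-1×0.0607)² = 0.00369
  a term: (3×0.0197)² = 0.00350
Total = 0.00727. Share from x = 0.00369/0.00727 = 0.507.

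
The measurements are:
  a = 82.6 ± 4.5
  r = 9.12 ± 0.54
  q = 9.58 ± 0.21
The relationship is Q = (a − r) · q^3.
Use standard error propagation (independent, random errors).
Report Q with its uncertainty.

Let u = a − r = 73.5. δu = √(δa² + δr²) = √(20.2 + 0.292) = 4.53, so δu/u = 0.0617.
Q is then a monomial in u, q:
δQ/Q = √((δu/u)² + (3·δq/q)²) = √(0.00380 + 0.00432) = 0.0902
Q = 64600, so δQ = 0.0902 × 64600 = 5820.

64600 ± 5820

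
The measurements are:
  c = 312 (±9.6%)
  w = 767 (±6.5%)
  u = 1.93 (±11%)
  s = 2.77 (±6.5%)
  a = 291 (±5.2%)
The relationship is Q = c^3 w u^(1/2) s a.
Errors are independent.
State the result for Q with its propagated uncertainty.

Since Q is a product/quotient, work with relative uncertainties:
  (3·δc/c)² = (3×0.0960)² = 0.0829;  (1·δw/w)² = (1×0.0650)² = 0.00423;  (½·δu/u)² = (0.5×0.110)² = 0.00302;  (1·δs/s)² = (1×0.0650)² = 0.00423;  (1·δa/a)² = (1×0.0520)² = 0.00270
δQ/Q = √(0.0971) = 0.312
Q = 2.61e+13, so δQ = 0.312 × 2.61e+13 = 8.13e+12.

(2.61 ± 0.813) × 10^13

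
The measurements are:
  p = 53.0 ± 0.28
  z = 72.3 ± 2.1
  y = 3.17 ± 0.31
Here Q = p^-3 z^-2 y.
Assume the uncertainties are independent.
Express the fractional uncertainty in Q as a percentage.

Each factor contributes (exponent × relative error)² to (δQ/Q)²:
  (-3·δp/p)² = (-3×0.00528)² = 0.000251;  (-2·δz/z)² = (-2×0.0290)² = 0.00337;  (1·δy/y)² = (1×0.0978)² = 0.00956
δQ/Q = √(0.0132) = 0.115

11.5%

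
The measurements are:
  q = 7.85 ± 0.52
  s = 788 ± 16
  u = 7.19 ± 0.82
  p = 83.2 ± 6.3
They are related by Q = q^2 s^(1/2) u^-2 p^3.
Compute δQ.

Products/powers → add relative errors in quadrature, weighted by exponent:
  (2·δq/q)² = (2×0.0662)² = 0.0176;  (½·δs/s)² = (0.5×0.0203)² = 0.000103;  (-2·δu/u)² = (-2×0.114)² = 0.0520;  (3·δp/p)² = (3×0.0757)² = 0.0516
δQ/Q = √(0.121) = 0.348
Q = 1.93e+07, so δQ = 0.348 × 1.93e+07 = 6.71e+06.

6.71e+06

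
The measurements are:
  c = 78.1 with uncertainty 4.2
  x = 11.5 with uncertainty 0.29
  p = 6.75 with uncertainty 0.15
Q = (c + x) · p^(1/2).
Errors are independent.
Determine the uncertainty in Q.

Let u = c + x = 89.6. δu = √(δc² + δx²) = √(17.6 + 0.0841) = 4.21, so δu/u = 0.0470.
Q is then a monomial in u, p:
δQ/Q = √((δu/u)² + (½·δp/p)²) = √(0.00221 + 0.000123) = 0.0483
Q = 233, so δQ = 0.0483 × 233 = 11.2.

11.2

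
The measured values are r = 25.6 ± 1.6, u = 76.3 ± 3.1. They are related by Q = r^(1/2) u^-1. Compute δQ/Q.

For a monomial Q ∝ r^(1/2), u^-1, fractional errors add in quadrature:
  (½·δr/r)² = (0.5×0.0625)² = 0.000977;  (-1·δu/u)² = (-1×0.0406)² = 0.00165
δQ/Q = √(0.00263) = 0.0513

0.0513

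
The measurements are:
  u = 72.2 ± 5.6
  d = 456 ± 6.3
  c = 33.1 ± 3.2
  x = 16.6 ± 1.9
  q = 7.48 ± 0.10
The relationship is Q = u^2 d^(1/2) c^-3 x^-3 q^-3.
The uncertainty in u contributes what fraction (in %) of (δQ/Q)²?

10.6%

(δQ/Q)² = (2·δu/u)² + (½·δd/d)² + (-3·δc/c)² + (-3·δx/x)² + (-3·δq/q)²
  u term: (2×0.0776)² = 0.0241
  d term: (0.5×0.0138)² = 4.77e-05
  c term: (-3×0.0967)² = 0.0841
  x term: (-3×0.114)² = 0.118
  q term: (-3×0.0134)² = 0.00161
Total = 0.228. Share from u = 0.0241/0.228 = 0.106.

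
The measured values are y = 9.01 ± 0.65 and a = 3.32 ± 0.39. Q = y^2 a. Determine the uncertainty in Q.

50.1

Products/powers → add relative errors in quadrature, weighted by exponent:
  (2·δy/y)² = (2×0.0721)² = 0.0208;  (1·δa/a)² = (1×0.117)² = 0.0138
δQ/Q = √(0.0346) = 0.186
Q = 270, so δQ = 0.186 × 270 = 50.1.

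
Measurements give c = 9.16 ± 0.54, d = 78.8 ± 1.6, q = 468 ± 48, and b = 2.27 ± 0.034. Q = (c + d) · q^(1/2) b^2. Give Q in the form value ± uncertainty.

Let u = c + d = 88.0. δu = √(δc² + δd²) = √(0.292 + 2.56) = 1.69, so δu/u = 0.0192.
Q is then a monomial in u, q, b:
δQ/Q = √((δu/u)² + (½·δq/q)² + (2·δb/b)²) = √(0.000369 + 0.00263 + 0.000897) = 0.0624
Q = 9810, so δQ = 0.0624 × 9810 = 612.

9810 ± 612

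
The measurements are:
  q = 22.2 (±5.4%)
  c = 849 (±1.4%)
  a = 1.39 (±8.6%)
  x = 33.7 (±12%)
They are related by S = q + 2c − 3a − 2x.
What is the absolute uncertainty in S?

For a sum/difference, combine absolute errors in quadrature:
  (δq)² = 1.44;  (2·δc)² = 565;  (3·δa)² = 0.129;  (2·δx)² = 65.4
δS = √(632) = 25.1

25.1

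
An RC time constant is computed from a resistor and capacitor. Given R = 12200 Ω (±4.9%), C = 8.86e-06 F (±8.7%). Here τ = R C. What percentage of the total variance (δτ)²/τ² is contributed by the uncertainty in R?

24.1%

(δτ/τ)² = (1·δR/R)² + (1·δC/C)²
  R term: (1×0.0490)² = 0.00240
  C term: (1×0.0870)² = 0.00757
Total = 0.00997. Share from R = 0.00240/0.00997 = 0.241.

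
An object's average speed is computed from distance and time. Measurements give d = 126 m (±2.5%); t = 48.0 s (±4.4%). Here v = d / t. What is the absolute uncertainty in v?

0.133 m/s

Products/powers → add relative errors in quadrature, weighted by exponent:
  (1·δd/d)² = (1×0.0250)² = 0.000625;  (-1·δt/t)² = (-1×0.0440)² = 0.00194
δv/v = √(0.00256) = 0.0506
v = 2.62 m/s, so δv = 0.0506 × 2.62 = 0.133 m/s.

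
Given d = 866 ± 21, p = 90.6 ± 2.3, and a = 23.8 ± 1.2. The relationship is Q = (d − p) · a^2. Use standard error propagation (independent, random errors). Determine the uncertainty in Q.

45900

Let u = d − p = 775. δu = √(δd² + δp²) = √(441 + 5.29) = 21.1, so δu/u = 0.0272.
Q is then a monomial in u, a:
δQ/Q = √((δu/u)² + (2·δa/a)²) = √(0.000742 + 0.0102) = 0.104
Q = 4.39e+05, so δQ = 0.104 × 4.39e+05 = 45900.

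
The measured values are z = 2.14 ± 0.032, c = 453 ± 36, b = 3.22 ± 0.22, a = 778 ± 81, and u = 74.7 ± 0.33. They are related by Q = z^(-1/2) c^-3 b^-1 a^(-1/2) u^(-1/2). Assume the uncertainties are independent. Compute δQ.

Since Q is a product/quotient, work with relative uncertainties:
  (−½·δz/z)² = (-0.5×0.0150)² = 5.59e-05;  (-3·δc/c)² = (-3×0.0795)² = 0.0568;  (-1·δb/b)² = (-1×0.0683)² = 0.00467;  (−½·δa/a)² = (-0.5×0.104)² = 0.00271;  (−½·δu/u)² = (-0.5×0.00442)² = 4.88e-06
δQ/Q = √(0.0643) = 0.254
Q = 9.47e-12, so δQ = 0.254 × 9.47e-12 = 2.4e-12.

2.4e-12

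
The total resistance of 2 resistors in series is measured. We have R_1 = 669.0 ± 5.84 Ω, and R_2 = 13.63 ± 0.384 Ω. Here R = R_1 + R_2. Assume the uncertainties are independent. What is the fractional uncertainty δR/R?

0.00857

R is a linear combination, so absolute uncertainties add in quadrature:
  (δR_1)² = 34.1;  (δR_2)² = 0.147
δR = √(34.3) = 5.85 Ω
R = 682.6 Ω, so δR/R = 5.85/682.6 = 0.00857.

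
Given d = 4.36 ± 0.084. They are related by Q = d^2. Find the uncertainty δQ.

Each factor contributes (exponent × relative error)² to (δQ/Q)²:
  (2·δd/d)² = (2×0.0193)² = 0.00148
δQ/Q = √(0.00148) = 0.0385
Q = 19.0, so δQ = 0.0385 × 19.0 = 0.732.

0.732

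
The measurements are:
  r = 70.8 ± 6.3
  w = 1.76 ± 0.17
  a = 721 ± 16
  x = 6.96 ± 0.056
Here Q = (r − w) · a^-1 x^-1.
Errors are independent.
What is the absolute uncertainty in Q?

0.00130

Let u = r − w = 69.0. δu = √(δr² + δw²) = √(39.7 + 0.0289) = 6.30, so δu/u = 0.0913.
Q is then a monomial in u, a, x:
δQ/Q = √((δu/u)² + (-1·δa/a)² + (-1·δx/x)²) = √(0.00833 + 0.000492 + 6.47e-05) = 0.0943
Q = 0.0138, so δQ = 0.0943 × 0.0138 = 0.00130.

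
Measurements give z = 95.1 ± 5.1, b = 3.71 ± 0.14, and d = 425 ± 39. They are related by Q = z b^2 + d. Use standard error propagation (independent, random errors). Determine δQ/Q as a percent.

Let p = z·b^2 = 1310. δp/p = √((1·δz/z)² + (2·δb/b)²) = √(0.00288 + 0.00570) = 0.0926, so δp = 121.
Q = p + d: δQ = √(δp² + δd²) = √(14700 + 1520) = 127
Q = 1730, so δQ/Q = 127/1730 = 0.0734.

7.34%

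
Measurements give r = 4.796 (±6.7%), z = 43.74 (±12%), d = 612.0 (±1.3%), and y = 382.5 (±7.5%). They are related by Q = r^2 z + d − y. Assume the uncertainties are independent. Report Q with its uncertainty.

Let p = r^2·z = 1006. δp/p = √((2·δr/r)² + (1·δz/z)²) = √(0.0180 + 0.0144) = 0.180, so δp = 181.
Q = p + d − y: δQ = √(δp² + δd² + δy²) = √(32800 + 63.3 + 823) = 183
Q = 1236.

1236 ± 183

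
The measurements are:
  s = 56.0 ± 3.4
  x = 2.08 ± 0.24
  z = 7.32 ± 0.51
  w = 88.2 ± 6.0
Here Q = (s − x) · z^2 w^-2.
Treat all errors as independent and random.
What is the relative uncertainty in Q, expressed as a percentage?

20.5%

Let u = s − x = 53.9. δu = √(δs² + δx²) = √(11.6 + 0.0576) = 3.41, so δu/u = 0.0632.
Q is then a monomial in u, z, w:
δQ/Q = √((δu/u)² + (2·δz/z)² + (-2·δw/w)²) = √(0.00400 + 0.0194 + 0.0185) = 0.205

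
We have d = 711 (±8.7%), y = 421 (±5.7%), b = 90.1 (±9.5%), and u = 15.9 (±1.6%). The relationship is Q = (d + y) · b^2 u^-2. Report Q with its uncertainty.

Let w = d + y = 1130. δw = √(δd² + δy²) = √(3830 + 576) = 66.3, so δw/w = 0.0586.
Q is then a monomial in w, b, u:
δQ/Q = √((δw/w)² + (2·δb/b)² + (-2·δu/u)²) = √(0.00344 + 0.0361 + 0.00102) = 0.201
Q = 36300, so δQ = 0.201 × 36300 = 7320.

36300 ± 7320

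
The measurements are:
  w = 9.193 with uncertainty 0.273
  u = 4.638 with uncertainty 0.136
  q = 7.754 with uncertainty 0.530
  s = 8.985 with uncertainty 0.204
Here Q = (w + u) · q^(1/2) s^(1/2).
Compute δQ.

Let h = w + u = 13.83. δh = √(δw² + δu²) = √(0.0745 + 0.0185) = 0.305, so δh/h = 0.0221.
Q is then a monomial in h, q, s:
δQ/Q = √((δh/h)² + (½·δq/q)² + (½·δs/s)²) = √(0.000486 + 0.00117 + 0.000129) = 0.0422
Q = 115.4, so δQ = 0.0422 × 115.4 = 4.87.

4.87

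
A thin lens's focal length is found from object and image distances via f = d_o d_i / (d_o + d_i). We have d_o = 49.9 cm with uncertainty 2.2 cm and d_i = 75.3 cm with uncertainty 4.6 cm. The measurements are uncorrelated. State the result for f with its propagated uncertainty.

30.0 ± 1.08 cm

∂f/∂d_o = (d_i/(d_o+d_i))² = 0.362;  ∂f/∂d_i = (d_o/(d_o+d_i))² = 0.159
δf = √((∂f/∂d_o · δd_o)² + (∂f/∂d_i · δd_i)²) = √(0.633 + 0.534) = 1.08 cm
f = 30.0 cm.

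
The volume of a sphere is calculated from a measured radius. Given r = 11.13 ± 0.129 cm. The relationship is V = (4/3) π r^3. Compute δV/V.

V ∝ r^3, so δV/V = |3| · δr/r = 3 × 0.0116 = 0.0348.

0.0348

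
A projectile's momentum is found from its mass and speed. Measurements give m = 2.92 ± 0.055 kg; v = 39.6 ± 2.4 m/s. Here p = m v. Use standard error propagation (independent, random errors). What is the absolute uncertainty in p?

For a monomial p ∝ m, v, fractional errors add in quadrature:
  (1·δm/m)² = (1×0.0188)² = 0.000355;  (1·δv/v)² = (1×0.0606)² = 0.00367
δp/p = √(0.00403) = 0.0635
p = 116 kg·m/s, so δp = 0.0635 × 116 = 7.34 kg·m/s.

7.34 kg·m/s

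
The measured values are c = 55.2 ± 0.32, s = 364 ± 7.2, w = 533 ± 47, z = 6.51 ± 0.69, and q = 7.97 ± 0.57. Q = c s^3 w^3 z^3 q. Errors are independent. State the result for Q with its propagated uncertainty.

For a monomial Q ∝ c, s^3, w^3, z^3, q, fractional errors add in quadrature:
  (1·δc/c)² = (1×0.00580)² = 3.36e-05;  (3·δs/s)² = (3×0.0198)² = 0.00352;  (3·δw/w)² = (3×0.0882)² = 0.0700;  (3·δz/z)² = (3×0.106)² = 0.101;  (1·δq/q)² = (1×0.0715)² = 0.00511
δQ/Q = √(0.180) = 0.424
Q = 8.86e+20, so δQ = 0.424 × 8.86e+20 = 3.76e+20.

(8.86 ± 3.76) × 10^20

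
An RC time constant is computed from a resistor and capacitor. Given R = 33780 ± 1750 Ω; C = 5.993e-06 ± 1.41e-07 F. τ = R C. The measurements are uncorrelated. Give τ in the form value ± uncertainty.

0.2024 ± 0.0115 s

Relative error in a monomial: (δτ/τ)² = Σ (nᵢ · δxᵢ/xᵢ)².
  (1·δR/R)² = (1×0.0518)² = 0.00268;  (1·δC/C)² = (1×0.0235)² = 0.000554
δτ/τ = √(0.00324) = 0.0569
τ = 0.2024 s, so δτ = 0.0569 × 0.2024 = 0.0115 s.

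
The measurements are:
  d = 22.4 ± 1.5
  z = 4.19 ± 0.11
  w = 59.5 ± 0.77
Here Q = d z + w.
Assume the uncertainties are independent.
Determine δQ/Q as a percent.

4.43%

Let p = d·z = 93.9. δp/p = √((1·δd/d)² + (1·δz/z)²) = √(0.00448 + 0.000689) = 0.0719, so δp = 6.75.
Q = p + w: δQ = √(δp² + δw²) = √(45.6 + 0.593) = 6.79
Q = 153, so δQ/Q = 6.79/153 = 0.0443.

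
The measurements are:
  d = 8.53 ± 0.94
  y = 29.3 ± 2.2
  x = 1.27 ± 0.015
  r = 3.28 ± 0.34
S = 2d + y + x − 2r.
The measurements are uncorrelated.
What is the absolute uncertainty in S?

S is a linear combination, so absolute uncertainties add in quadrature:
  (2·δd)² = 3.53;  (δy)² = 4.84;  (δx)² = 0.000225;  (2·δr)² = 0.462
δS = √(8.84) = 2.97

2.97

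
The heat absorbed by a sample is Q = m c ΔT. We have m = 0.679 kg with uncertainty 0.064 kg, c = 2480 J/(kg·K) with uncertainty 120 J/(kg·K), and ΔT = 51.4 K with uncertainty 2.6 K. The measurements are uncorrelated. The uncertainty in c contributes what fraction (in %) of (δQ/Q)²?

17.0%

(δQ/Q)² = (1·δm/m)² + (1·δc/c)² + (1·δΔT/ΔT)²
  m term: (1×0.0943)² = 0.00888
  c term: (1×0.0484)² = 0.00234
  ΔT term: (1×0.0506)² = 0.00256
Total = 0.0138. Share from c = 0.00234/0.0138 = 0.170.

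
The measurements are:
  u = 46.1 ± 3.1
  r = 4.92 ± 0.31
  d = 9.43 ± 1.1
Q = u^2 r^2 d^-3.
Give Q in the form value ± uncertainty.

Products/powers → add relative errors in quadrature, weighted by exponent:
  (2·δu/u)² = (2×0.0672)² = 0.0181;  (2·δr/r)² = (2×0.0630)² = 0.0159;  (-3·δd/d)² = (-3×0.117)² = 0.122
δQ/Q = √(0.156) = 0.396
Q = 61.3, so δQ = 0.396 × 61.3 = 24.3.

61.3 ± 24.3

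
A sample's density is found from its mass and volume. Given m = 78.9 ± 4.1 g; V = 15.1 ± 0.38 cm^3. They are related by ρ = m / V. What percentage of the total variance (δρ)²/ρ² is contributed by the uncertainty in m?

81.0%

(δρ/ρ)² = (1·δm/m)² + (-1·δV/V)²
  m term: (1×0.0520)² = 0.00270
  V term: (-1×0.0252)² = 0.000633
Total = 0.00333. Share from m = 0.00270/0.00333 = 0.810.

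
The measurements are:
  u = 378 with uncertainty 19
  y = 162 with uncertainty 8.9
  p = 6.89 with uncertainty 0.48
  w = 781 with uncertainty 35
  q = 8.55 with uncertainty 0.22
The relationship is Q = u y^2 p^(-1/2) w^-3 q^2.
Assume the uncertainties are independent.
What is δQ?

Q is a product of powers, so relative uncertainties combine in quadrature:
  (1·δu/u)² = (1×0.0503)² = 0.00253;  (2·δy/y)² = (2×0.0549)² = 0.0121;  (−½·δp/p)² = (-0.5×0.0697)² = 0.00121;  (-3·δw/w)² = (-3×0.0448)² = 0.0181;  (2·δq/q)² = (2×0.0257)² = 0.00265
δQ/Q = √(0.0365) = 0.191
Q = 0.580, so δQ = 0.191 × 0.580 = 0.111.

0.111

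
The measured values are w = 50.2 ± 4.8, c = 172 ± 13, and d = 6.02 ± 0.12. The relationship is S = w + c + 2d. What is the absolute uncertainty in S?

13.9

Absolute uncertainties add in quadrature for a linear combination:
  (δw)² = 23.0;  (δc)² = 169;  (2·δd)² = 0.0576
δS = √(192) = 13.9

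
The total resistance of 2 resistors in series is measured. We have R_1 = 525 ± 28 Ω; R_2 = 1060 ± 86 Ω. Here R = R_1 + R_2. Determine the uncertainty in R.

R is a linear combination, so absolute uncertainties add in quadrature:
  (δR_1)² = 784;  (δR_2)² = 7400
δR = √(8180) = 90.4 Ω

90.4 Ω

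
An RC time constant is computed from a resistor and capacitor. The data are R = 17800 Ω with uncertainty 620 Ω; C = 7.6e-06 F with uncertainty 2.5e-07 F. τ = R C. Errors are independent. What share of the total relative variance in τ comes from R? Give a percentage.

52.9%

(δτ/τ)² = (1·δR/R)² + (1·δC/C)²
  R term: (1×0.0348)² = 0.00121
  C term: (1×0.0329)² = 0.00108
Total = 0.00230. Share from R = 0.00121/0.00230 = 0.529.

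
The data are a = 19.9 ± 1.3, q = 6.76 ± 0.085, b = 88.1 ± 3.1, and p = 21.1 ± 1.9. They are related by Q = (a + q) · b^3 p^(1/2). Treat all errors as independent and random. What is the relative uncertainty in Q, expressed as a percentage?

12.5%

Let u = a + q = 26.7. δu = √(δa² + δq²) = √(1.69 + 0.00723) = 1.30, so δu/u = 0.0489.
Q is then a monomial in u, b, p:
δQ/Q = √((δu/u)² + (3·δb/b)² + (½·δp/p)²) = √(0.00239 + 0.0111 + 0.00203) = 0.125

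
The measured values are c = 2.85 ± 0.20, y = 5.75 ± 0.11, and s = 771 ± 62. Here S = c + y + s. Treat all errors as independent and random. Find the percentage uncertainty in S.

Sums and differences: (δS)² = Σ (cᵢ δxᵢ)².
  (δc)² = 0.0400;  (δy)² = 0.0121;  (δs)² = 3840
δS = √(3840) = 62.0
S = 780, so δS/S = 62.0/780 = 0.0795.

7.95%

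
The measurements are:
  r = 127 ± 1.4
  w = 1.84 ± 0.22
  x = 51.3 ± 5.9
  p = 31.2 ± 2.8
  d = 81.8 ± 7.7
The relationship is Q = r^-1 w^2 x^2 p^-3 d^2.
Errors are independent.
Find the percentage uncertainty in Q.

Q is a product of powers, so relative uncertainties combine in quadrature:
  (-1·δr/r)² = (-1×0.0110)² = 0.000122;  (2·δw/w)² = (2×0.120)² = 0.0572;  (2·δx/x)² = (2×0.115)² = 0.0529;  (-3·δp/p)² = (-3×0.0897)² = 0.0725;  (2·δd/d)² = (2×0.0941)² = 0.0354
δQ/Q = √(0.218) = 0.467

46.7%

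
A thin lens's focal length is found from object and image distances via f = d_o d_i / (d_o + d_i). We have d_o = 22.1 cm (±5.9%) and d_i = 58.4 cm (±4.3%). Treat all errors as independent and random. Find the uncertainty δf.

0.712 cm

∂f/∂d_o = (d_i/(d_o+d_i))² = 0.526;  ∂f/∂d_i = (d_o/(d_o+d_i))² = 0.0754
δf = √((∂f/∂d_o · δd_o)² + (∂f/∂d_i · δd_i)²) = √(0.471 + 0.0358) = 0.712 cm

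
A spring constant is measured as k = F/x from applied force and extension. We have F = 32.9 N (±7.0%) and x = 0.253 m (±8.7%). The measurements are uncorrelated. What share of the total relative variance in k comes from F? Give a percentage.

39.3%

(δk/k)² = (1·δF/F)² + (-1·δx/x)²
  F term: (1×0.0700)² = 0.00490
  x term: (-1×0.0870)² = 0.00757
Total = 0.0125. Share from F = 0.00490/0.0125 = 0.393.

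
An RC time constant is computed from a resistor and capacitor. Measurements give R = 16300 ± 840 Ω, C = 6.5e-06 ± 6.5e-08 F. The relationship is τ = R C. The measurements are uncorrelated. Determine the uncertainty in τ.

0.00556 s

τ is a product of powers, so relative uncertainties combine in quadrature:
  (1·δR/R)² = (1×0.0515)² = 0.00266;  (1·δC/C)² = (1×0.0100)² = 0.000100
δτ/τ = √(0.00276) = 0.0525
τ = 0.106 s, so δτ = 0.0525 × 0.106 = 0.00556 s.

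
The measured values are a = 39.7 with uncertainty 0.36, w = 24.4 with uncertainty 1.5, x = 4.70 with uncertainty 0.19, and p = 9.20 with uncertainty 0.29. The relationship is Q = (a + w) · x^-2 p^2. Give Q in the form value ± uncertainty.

246 ± 25.9

Let u = a + w = 64.1. δu = √(δa² + δw²) = √(0.130 + 2.25) = 1.54, so δu/u = 0.0241.
Q is then a monomial in u, x, p:
δQ/Q = √((δu/u)² + (-2·δx/x)² + (2·δp/p)²) = √(0.000579 + 0.00654 + 0.00397) = 0.105
Q = 246, so δQ = 0.105 × 246 = 25.9.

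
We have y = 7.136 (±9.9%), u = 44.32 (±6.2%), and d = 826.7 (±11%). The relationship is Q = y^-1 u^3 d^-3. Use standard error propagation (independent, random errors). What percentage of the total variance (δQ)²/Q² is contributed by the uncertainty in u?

(δQ/Q)² = (-1·δy/y)² + (3·δu/u)² + (-3·δd/d)²
  y term: (-1×0.0990)² = 0.00980
  u term: (3×0.0620)² = 0.0346
  d term: (-3×0.110)² = 0.109
Total = 0.153. Share from u = 0.0346/0.153 = 0.226.

22.6%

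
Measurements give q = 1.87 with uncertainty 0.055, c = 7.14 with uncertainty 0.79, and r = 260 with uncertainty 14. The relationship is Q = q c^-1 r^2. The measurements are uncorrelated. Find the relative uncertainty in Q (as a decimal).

For a monomial Q ∝ q, c^-1, r^2, fractional errors add in quadrature:
  (1·δq/q)² = (1×0.0294)² = 0.000865;  (-1·δc/c)² = (-1×0.111)² = 0.0122;  (2·δr/r)² = (2×0.0538)² = 0.0116
δQ/Q = √(0.0247) = 0.157

0.157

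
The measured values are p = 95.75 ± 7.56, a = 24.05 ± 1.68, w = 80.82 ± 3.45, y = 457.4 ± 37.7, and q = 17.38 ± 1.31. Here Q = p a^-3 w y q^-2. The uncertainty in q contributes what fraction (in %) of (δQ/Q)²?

(δQ/Q)² = (1·δp/p)² + (-3·δa/a)² + (1·δw/w)² + (1·δy/y)² + (-2·δq/q)²
  p term: (1×0.0790)² = 0.00623
  a term: (-3×0.0699)² = 0.0439
  w term: (1×0.0427)² = 0.00182
  y term: (1×0.0824)² = 0.00679
  q term: (-2×0.0754)² = 0.0227
Total = 0.0815. Share from q = 0.0227/0.0815 = 0.279.

27.9%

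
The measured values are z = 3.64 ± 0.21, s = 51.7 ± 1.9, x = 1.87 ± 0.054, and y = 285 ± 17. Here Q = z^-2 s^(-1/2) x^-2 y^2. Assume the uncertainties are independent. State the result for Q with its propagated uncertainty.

Products/powers → add relative errors in quadrature, weighted by exponent:
  (-2·δz/z)² = (-2×0.0577)² = 0.0133;  (−½·δs/s)² = (-0.5×0.0368)² = 0.000338;  (-2·δx/x)² = (-2×0.0289)² = 0.00334;  (2·δy/y)² = (2×0.0596)² = 0.0142
δQ/Q = √(0.0312) = 0.177
Q = 244, so δQ = 0.177 × 244 = 43.1.

244 ± 43.1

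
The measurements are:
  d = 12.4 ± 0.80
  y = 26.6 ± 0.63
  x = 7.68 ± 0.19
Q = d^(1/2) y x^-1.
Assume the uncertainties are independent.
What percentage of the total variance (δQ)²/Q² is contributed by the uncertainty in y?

(δQ/Q)² = (½·δd/d)² + (1·δy/y)² + (-1·δx/x)²
  d term: (0.5×0.0645)² = 0.00104
  y term: (1×0.0237)² = 0.000561
  x term: (-1×0.0247)² = 0.000612
Total = 0.00221. Share from y = 0.000561/0.00221 = 0.253.

25.3%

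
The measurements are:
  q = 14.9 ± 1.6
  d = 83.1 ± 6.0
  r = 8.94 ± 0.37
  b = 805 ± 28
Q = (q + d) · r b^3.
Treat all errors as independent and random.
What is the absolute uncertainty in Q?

5.89e+10

Let u = q + d = 98.0. δu = √(δq² + δd²) = √(2.56 + 36.0) = 6.21, so δu/u = 0.0634.
Q is then a monomial in u, r, b:
δQ/Q = √((δu/u)² + (1·δr/r)² + (3·δb/b)²) = √(0.00401 + 0.00171 + 0.0109) = 0.129
Q = 4.57e+11, so δQ = 0.129 × 4.57e+11 = 5.89e+10.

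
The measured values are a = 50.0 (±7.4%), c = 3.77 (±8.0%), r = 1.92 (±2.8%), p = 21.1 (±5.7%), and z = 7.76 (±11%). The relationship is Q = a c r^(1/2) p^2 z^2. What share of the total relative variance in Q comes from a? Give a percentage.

7.45%

(δQ/Q)² = (1·δa/a)² + (1·δc/c)² + (½·δr/r)² + (2·δp/p)² + (2·δz/z)²
  a term: (1×0.0740)² = 0.00548
  c term: (1×0.0800)² = 0.00640
  r term: (0.5×0.0280)² = 0.000196
  p term: (2×0.0570)² = 0.0130
  z term: (2×0.110)² = 0.0484
Total = 0.0735. Share from a = 0.00548/0.0735 = 0.0745.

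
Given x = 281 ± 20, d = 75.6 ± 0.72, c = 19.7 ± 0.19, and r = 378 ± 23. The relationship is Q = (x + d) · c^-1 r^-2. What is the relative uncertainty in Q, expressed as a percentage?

Let u = x + d = 357. δu = √(δx² + δd²) = √(400 + 0.518) = 20.0, so δu/u = 0.0561.
Q is then a monomial in u, c, r:
δQ/Q = √((δu/u)² + (-1·δc/c)² + (-2·δr/r)²) = √(0.00315 + 9.3e-05 + 0.0148) = 0.134

13.4%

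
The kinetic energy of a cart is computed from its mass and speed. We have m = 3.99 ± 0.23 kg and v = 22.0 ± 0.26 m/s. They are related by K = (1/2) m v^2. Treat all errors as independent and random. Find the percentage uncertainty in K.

Relative error in a monomial: (δK/K)² = Σ (nᵢ · δxᵢ/xᵢ)².
  (1·δm/m)² = (1×0.0576)² = 0.00332;  (2·δv/v)² = (2×0.0118)² = 0.000559
δK/K = √(0.00388) = 0.0623

6.23%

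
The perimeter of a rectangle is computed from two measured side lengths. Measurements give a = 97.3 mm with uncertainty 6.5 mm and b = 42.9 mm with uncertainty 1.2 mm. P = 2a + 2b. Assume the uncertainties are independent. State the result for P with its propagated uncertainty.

For a sum/difference, combine absolute errors in quadrature:
  (2·δa)² = 169;  (2·δb)² = 5.76
δP = √(175) = 13.2 mm
P = 280 mm.

280 ± 13.2 mm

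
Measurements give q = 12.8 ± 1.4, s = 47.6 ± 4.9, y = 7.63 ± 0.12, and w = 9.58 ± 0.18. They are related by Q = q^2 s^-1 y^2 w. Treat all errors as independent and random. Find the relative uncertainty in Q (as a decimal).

0.245

For a monomial Q ∝ q^2, s^-1, y^2, w, fractional errors add in quadrature:
  (2·δq/q)² = (2×0.109)² = 0.0479;  (-1·δs/s)² = (-1×0.103)² = 0.0106;  (2·δy/y)² = (2×0.0157)² = 0.000989;  (1·δw/w)² = (1×0.0188)² = 0.000353
δQ/Q = √(0.0598) = 0.245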